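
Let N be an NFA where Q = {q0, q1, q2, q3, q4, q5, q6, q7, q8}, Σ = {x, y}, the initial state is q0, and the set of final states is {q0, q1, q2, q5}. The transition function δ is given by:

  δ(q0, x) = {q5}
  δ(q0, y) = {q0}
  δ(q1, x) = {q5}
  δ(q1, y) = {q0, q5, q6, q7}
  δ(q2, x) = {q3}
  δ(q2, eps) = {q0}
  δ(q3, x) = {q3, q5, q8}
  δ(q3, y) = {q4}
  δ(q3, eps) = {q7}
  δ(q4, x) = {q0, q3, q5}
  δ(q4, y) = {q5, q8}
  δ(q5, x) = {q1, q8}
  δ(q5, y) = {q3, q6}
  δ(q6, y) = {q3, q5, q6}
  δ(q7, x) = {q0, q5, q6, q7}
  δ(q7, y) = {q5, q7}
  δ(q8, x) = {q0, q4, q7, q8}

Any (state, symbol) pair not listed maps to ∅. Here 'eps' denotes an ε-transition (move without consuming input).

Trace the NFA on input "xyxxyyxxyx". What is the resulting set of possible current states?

{q0, q1, q3, q4, q5, q6, q7, q8}

Start in {q0}.
Read 'x': {q0} → {q5}.
Read 'y': {q5} → {q3, q6, q7}.
Read 'x': {q3, q6, q7} → {q0, q3, q5, q6, q7, q8}.
Read 'x': {q0, q3, q5, q6, q7, q8} → {q0, q1, q3, q4, q5, q6, q7, q8}.
Read 'y': {q0, q1, q3, q4, q5, q6, q7, q8} → {q0, q3, q4, q5, q6, q7, q8}.
Read 'y': {q0, q3, q4, q5, q6, q7, q8} → {q0, q3, q4, q5, q6, q7, q8}.
Read 'x': {q0, q3, q4, q5, q6, q7, q8} → {q0, q1, q3, q4, q5, q6, q7, q8}.
Read 'x': {q0, q1, q3, q4, q5, q6, q7, q8} → {q0, q1, q3, q4, q5, q6, q7, q8}.
Read 'y': {q0, q1, q3, q4, q5, q6, q7, q8} → {q0, q3, q4, q5, q6, q7, q8}.
Read 'x': {q0, q3, q4, q5, q6, q7, q8} → {q0, q1, q3, q4, q5, q6, q7, q8}.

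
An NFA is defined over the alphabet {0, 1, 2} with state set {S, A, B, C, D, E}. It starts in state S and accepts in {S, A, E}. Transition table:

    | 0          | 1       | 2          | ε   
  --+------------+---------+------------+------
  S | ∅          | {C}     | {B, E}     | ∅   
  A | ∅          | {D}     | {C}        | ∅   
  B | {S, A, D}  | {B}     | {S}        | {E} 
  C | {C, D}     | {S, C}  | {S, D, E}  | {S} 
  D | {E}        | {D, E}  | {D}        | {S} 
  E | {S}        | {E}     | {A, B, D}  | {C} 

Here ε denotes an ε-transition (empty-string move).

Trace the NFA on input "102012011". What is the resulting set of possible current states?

{S, C, D, E}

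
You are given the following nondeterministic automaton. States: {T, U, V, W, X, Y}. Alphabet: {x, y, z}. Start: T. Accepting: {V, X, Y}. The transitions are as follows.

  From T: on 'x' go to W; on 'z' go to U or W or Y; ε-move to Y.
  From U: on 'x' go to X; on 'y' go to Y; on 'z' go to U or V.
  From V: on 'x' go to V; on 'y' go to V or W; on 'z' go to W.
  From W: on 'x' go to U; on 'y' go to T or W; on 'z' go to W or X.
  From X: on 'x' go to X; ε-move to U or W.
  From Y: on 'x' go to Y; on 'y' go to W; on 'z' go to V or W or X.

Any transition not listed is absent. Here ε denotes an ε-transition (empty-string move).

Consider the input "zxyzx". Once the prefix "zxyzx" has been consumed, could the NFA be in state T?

Start: ε-closure({T}) = {T, Y}.
Read 'z': T→{U, W, Y}, Y→{V, W, X}; now {U, V, W, X, Y}.
Read 'x': U→{X}, V→{V}, W→{U}, X→{X}, Y→{Y}; union {U, V, X, Y}; ε-closure = {U, V, W, X, Y}.
Read 'y': U→{Y}, V→{V, W}, W→{T, W}, X→∅, Y→{W}; now {T, V, W, Y}.
Read 'z': T→{U, W, Y}, V→{W}, W→{W, X}, Y→{V, W, X}; now {U, V, W, X, Y}.
Read 'x': U→{X}, V→{V}, W→{U}, X→{X}, Y→{Y}; union {U, V, X, Y}; ε-closure = {U, V, W, X, Y}.
State T is not in {U, V, W, X, Y}.

No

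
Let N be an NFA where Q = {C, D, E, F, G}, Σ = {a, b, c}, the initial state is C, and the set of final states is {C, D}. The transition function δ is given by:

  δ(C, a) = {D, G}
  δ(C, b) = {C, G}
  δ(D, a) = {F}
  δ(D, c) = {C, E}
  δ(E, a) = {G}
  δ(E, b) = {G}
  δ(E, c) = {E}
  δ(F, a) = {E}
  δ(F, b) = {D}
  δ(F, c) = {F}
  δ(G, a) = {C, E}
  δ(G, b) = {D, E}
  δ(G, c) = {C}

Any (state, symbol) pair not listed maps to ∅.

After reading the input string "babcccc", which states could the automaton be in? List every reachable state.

{E}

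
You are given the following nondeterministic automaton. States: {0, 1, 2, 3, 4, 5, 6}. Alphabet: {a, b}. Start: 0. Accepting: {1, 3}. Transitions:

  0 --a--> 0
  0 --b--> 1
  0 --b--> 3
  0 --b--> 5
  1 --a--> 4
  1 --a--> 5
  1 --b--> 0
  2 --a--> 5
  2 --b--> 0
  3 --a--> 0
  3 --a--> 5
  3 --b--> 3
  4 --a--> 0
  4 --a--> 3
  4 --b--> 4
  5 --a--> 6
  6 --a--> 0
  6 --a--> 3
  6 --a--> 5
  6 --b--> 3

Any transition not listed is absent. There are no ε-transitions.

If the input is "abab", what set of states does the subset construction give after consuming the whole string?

Start in {0}.
Read 'a': 0→{0}; now {0}.
Read 'b': 0→{1, 3, 5}; now {1, 3, 5}.
Read 'a': 1→{4, 5}, 3→{0, 5}, 5→{6}; now {0, 4, 5, 6}.
Read 'b': 0→{1, 3, 5}, 4→{4}, 5→∅, 6→{3}; now {1, 3, 4, 5}.

{1, 3, 4, 5}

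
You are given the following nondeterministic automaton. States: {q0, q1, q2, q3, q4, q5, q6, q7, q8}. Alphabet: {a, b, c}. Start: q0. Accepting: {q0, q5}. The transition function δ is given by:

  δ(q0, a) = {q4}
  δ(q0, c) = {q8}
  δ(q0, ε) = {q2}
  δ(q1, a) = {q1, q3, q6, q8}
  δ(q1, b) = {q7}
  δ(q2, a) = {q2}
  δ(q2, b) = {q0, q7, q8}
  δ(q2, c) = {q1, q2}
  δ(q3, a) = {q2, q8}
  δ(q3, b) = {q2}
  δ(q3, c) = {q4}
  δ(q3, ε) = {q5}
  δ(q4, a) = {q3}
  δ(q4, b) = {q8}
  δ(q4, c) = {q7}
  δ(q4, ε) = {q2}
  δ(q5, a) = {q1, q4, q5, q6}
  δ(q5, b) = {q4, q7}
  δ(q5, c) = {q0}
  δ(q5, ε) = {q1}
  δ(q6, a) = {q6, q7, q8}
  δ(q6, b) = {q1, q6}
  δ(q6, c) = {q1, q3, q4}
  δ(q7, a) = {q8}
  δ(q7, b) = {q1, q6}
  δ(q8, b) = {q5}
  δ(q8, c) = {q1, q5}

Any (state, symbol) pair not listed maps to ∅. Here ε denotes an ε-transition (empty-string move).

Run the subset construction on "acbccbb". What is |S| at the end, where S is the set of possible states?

Start: ε-closure({q0}) = {q0, q2}.
Read 'a': q0→{q4}, q2→{q2}; now {q2, q4}.
Read 'c': q2→{q1, q2}, q4→{q7}; now {q1, q2, q7}.
Read 'b': q1→{q7}, q2→{q0, q7, q8}, q7→{q1, q6}; union {q0, q1, q6, q7, q8}; ε-closure = {q0, q1, q2, q6, q7, q8}.
Read 'c': q0→{q8}, q1→∅, q2→{q1, q2}, q6→{q1, q3, q4}, q7→∅, q8→{q1, q5}; now {q1, q2, q3, q4, q5, q8}.
Read 'c': q1→∅, q2→{q1, q2}, q3→{q4}, q4→{q7}, q5→{q0}, q8→{q1, q5}; now {q0, q1, q2, q4, q5, q7}.
Read 'b': q0→∅, q1→{q7}, q2→{q0, q7, q8}, q4→{q8}, q5→{q4, q7}, q7→{q1, q6}; union {q0, q1, q4, q6, q7, q8}; ε-closure = {q0, q1, q2, q4, q6, q7, q8}.
Read 'b': q0→∅, q1→{q7}, q2→{q0, q7, q8}, q4→{q8}, q6→{q1, q6}, q7→{q1, q6}, q8→{q5}; union {q0, q1, q5, q6, q7, q8}; ε-closure = {q0, q1, q2, q5, q6, q7, q8}.
That set has 7 states.

7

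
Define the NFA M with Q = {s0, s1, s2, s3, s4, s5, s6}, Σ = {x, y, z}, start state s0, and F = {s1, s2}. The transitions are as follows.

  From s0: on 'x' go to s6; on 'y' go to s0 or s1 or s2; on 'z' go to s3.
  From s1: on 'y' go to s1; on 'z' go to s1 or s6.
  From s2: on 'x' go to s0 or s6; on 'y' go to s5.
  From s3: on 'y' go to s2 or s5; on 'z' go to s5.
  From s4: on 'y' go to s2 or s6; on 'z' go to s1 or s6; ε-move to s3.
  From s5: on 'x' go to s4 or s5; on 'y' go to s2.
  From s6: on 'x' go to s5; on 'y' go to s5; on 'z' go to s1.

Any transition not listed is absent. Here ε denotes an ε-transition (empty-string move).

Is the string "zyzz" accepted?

No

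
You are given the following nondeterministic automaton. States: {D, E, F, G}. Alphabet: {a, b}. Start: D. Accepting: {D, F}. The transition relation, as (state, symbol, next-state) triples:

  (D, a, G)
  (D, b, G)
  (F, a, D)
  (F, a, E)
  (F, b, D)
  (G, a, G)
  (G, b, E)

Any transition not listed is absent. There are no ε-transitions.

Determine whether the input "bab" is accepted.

No

Start in {D}.
Read 'b': {D} → {G}.
Read 'a': {G} → {G}.
Read 'b': {G} → {E}.
The final set {E} contains no accepting state.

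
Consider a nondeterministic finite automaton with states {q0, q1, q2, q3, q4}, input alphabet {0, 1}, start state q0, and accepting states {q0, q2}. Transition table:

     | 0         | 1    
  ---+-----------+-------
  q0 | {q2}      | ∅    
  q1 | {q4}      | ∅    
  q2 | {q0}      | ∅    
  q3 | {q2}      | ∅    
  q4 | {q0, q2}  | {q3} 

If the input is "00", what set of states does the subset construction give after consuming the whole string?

{q0}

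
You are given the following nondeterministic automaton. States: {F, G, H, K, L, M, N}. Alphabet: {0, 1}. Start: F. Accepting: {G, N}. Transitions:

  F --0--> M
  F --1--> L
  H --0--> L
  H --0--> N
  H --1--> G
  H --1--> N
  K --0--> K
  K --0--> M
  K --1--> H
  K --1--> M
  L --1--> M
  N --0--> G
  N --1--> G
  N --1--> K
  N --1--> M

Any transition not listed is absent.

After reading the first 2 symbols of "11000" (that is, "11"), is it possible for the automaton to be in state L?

No

Start in {F}.
Read '1': {F} → {L}.
Read '1': {L} → {M}.
State L is not in {M}.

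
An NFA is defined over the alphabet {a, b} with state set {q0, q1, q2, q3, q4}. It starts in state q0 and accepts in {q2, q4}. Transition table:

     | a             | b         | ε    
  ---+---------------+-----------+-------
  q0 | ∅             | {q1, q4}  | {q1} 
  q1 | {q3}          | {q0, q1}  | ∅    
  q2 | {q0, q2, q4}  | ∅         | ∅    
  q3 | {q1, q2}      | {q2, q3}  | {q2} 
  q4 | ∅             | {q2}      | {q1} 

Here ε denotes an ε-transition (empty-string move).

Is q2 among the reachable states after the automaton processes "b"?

Start: ε-closure({q0}) = {q0, q1}.
Read 'b': q0→{q1, q4}, q1→{q0, q1}; now {q0, q1, q4}.
State q2 is not in {q0, q1, q4}.

No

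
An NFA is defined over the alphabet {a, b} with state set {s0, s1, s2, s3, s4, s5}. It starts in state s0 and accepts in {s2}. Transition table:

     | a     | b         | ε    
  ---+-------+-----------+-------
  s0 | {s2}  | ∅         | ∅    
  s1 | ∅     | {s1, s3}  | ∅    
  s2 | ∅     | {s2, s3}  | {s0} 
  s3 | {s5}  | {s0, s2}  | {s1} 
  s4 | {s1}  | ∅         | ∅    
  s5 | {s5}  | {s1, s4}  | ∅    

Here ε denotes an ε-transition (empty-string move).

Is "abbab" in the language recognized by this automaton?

Yes

Start in {s0}.
Read 'a': s0→{s2}; union {s2}; ε-closure = {s0, s2}.
Read 'b': s0→∅, s2→{s2, s3}; union {s2, s3}; ε-closure = {s0, s1, s2, s3}.
Read 'b': s0→∅, s1→{s1, s3}, s2→{s2, s3}, s3→{s0, s2}; now {s0, s1, s2, s3}.
Read 'a': s0→{s2}, s1→∅, s2→∅, s3→{s5}; union {s2, s5}; ε-closure = {s0, s2, s5}.
Read 'b': s0→∅, s2→{s2, s3}, s5→{s1, s4}; union {s1, s2, s3, s4}; ε-closure = {s0, s1, s2, s3, s4}.
The final set {s0, s1, s2, s3, s4} contains the accepting state s2.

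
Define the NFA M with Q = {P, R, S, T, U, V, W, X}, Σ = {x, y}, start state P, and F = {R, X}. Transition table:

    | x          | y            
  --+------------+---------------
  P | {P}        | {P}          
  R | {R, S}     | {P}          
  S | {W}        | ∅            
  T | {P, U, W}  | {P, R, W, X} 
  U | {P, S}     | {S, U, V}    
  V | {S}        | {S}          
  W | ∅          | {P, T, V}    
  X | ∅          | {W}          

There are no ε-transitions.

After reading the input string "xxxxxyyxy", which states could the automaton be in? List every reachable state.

Start in {P}.
Read 'x': P→{P}; now {P}.
Read 'x': P→{P}; now {P}.
Read 'x': P→{P}; now {P}.
Read 'x': P→{P}; now {P}.
Read 'x': P→{P}; now {P}.
Read 'y': P→{P}; now {P}.
Read 'y': P→{P}; now {P}.
Read 'x': P→{P}; now {P}.
Read 'y': P→{P}; now {P}.

{P}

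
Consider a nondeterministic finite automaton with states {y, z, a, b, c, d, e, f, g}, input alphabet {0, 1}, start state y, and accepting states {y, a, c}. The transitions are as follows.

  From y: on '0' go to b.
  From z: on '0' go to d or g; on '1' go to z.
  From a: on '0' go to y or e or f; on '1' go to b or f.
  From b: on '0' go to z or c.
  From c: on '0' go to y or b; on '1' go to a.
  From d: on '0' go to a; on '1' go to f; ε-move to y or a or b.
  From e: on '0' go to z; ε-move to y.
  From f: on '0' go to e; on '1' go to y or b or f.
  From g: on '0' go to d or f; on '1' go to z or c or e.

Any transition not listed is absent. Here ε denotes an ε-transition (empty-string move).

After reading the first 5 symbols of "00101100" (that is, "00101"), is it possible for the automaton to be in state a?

Start in {y}.
Read '0': {y} → {b}.
Read '0': {b} → {z, c}.
Read '1': {z, c} → {z, a}.
Read '0': {z, a} → {y, a, b, d, e, f, g}.
Read '1': {y, a, b, d, e, f, g} → {y, z, b, c, e, f}.
State a is not in {y, z, b, c, e, f}.

No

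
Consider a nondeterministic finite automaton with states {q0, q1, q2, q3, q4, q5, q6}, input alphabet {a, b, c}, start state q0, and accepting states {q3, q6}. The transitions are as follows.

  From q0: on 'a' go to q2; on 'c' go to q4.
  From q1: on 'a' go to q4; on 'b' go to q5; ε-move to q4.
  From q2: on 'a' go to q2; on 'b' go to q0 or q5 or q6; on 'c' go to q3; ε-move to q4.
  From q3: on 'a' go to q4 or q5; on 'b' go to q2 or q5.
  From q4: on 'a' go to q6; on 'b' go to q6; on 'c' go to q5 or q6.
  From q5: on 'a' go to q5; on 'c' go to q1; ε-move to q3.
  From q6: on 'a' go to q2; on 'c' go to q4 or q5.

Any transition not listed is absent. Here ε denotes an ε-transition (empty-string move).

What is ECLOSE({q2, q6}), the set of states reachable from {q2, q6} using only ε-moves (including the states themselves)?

Begin with {q2, q6}.
ε-move q2 → q4; add q4.

{q2, q4, q6}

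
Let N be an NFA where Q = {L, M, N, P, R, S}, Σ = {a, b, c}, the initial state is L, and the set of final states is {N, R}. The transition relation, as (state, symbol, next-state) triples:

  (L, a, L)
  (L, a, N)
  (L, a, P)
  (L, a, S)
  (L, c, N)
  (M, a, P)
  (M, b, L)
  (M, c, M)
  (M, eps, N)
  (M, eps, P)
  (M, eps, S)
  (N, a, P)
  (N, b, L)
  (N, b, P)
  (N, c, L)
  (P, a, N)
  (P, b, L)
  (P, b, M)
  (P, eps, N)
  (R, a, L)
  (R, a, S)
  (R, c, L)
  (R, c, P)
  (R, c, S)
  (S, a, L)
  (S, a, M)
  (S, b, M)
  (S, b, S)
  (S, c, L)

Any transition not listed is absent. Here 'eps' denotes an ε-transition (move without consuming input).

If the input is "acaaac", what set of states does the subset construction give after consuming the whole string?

Start in {L}.
Read 'a': {L} → {L, N, P, S}.
Read 'c': {L, N, P, S} → {L, N}.
Read 'a': {L, N} → {L, N, P, S}.
Read 'a': {L, N, P, S} → {L, M, N, P, S}.
Read 'a': {L, M, N, P, S} → {L, M, N, P, S}.
Read 'c': {L, M, N, P, S} → {L, M, N, P, S}.

{L, M, N, P, S}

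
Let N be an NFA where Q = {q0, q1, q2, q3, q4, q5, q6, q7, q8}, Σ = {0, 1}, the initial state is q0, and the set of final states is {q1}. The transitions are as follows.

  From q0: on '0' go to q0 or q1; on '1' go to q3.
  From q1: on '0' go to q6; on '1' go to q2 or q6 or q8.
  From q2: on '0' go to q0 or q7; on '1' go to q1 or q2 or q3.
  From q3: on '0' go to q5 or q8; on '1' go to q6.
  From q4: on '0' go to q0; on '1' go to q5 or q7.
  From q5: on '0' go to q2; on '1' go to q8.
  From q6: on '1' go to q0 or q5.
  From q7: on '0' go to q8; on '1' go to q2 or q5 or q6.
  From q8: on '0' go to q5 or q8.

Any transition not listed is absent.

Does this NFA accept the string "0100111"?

Yes

Start in {q0}.
Read '0': q0→{q0, q1}; now {q0, q1}.
Read '1': q0→{q3}, q1→{q2, q6, q8}; now {q2, q3, q6, q8}.
Read '0': q2→{q0, q7}, q3→{q5, q8}, q6→∅, q8→{q5, q8}; now {q0, q5, q7, q8}.
Read '0': q0→{q0, q1}, q5→{q2}, q7→{q8}, q8→{q5, q8}; now {q0, q1, q2, q5, q8}.
Read '1': q0→{q3}, q1→{q2, q6, q8}, q2→{q1, q2, q3}, q5→{q8}, q8→∅; now {q1, q2, q3, q6, q8}.
Read '1': q1→{q2, q6, q8}, q2→{q1, q2, q3}, q3→{q6}, q6→{q0, q5}, q8→∅; now {q0, q1, q2, q3, q5, q6, q8}.
Read '1': q0→{q3}, q1→{q2, q6, q8}, q2→{q1, q2, q3}, q3→{q6}, q5→{q8}, q6→{q0, q5}, q8→∅; now {q0, q1, q2, q3, q5, q6, q8}.
The final set {q0, q1, q2, q3, q5, q6, q8} contains the accepting state q1.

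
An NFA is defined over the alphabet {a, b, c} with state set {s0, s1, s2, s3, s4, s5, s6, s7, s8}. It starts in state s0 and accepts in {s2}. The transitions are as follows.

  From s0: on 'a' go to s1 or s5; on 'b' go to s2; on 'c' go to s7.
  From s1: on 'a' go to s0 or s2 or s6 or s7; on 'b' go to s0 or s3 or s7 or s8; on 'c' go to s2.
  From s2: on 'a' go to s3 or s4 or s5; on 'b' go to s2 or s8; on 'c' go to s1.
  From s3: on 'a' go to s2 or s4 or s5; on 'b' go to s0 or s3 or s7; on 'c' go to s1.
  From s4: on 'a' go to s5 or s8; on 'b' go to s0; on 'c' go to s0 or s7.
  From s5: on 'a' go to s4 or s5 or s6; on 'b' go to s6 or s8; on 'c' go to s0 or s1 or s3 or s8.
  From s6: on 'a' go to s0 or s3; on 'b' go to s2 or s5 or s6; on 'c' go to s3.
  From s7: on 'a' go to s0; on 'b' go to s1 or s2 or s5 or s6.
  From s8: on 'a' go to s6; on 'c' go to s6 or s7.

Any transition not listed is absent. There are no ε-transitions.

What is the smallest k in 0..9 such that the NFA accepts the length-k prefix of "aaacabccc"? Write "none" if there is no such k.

2

Start in {s0}.
Read 'a': {s0} → {s1, s5}.
Read 'a': {s1, s5} → {s0, s2, s4, s5, s6, s7}.
None of the earlier sets intersect F, but {s0, s2, s4, s5, s6, s7} does.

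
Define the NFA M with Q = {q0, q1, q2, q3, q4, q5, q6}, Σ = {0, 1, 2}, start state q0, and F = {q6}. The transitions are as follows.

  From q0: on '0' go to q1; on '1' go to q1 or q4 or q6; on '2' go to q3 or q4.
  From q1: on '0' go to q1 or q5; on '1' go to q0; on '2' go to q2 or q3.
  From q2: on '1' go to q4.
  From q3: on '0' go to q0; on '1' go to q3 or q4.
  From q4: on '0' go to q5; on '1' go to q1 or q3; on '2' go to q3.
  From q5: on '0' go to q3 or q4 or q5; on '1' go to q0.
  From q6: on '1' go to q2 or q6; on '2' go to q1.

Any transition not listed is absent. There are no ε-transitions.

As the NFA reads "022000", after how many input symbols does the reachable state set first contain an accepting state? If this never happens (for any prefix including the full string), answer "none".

Start in {q0}.
Read '0': {q0} → {q1}.
Read '2': {q1} → {q2, q3}.
Read '2': {q2, q3} → ∅.
The set is empty and remains empty for the remaining 3 symbols.
No reachable set along the way intersects F.

none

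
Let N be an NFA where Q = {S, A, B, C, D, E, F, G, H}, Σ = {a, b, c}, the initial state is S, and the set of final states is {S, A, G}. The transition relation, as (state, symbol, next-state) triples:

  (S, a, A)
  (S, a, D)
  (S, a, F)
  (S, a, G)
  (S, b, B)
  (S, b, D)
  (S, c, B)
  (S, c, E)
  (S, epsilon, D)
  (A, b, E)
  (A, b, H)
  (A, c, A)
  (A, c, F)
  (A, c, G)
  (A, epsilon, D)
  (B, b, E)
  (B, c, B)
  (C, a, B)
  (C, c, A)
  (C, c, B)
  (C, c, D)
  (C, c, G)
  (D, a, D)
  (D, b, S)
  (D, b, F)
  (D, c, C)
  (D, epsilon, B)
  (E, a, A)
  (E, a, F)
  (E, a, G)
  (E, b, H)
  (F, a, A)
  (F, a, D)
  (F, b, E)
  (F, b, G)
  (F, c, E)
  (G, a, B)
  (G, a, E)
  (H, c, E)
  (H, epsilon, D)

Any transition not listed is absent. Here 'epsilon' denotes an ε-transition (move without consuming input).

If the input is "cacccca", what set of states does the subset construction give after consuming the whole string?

{A, B, D, E, F, G}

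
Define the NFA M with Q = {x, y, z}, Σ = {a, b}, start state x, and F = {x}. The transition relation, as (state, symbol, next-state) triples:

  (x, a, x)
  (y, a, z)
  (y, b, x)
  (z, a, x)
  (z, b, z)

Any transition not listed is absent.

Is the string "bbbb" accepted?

No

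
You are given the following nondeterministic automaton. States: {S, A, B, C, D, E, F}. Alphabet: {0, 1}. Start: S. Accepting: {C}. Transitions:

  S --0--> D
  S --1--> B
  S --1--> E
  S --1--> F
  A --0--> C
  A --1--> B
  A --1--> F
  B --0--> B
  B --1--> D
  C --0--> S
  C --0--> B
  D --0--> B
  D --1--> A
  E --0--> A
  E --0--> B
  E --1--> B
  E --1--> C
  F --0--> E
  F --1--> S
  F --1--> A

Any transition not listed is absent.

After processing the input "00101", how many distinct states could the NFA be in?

1

Start in {S}.
Read '0': S→{D}; now {D}.
Read '0': D→{B}; now {B}.
Read '1': B→{D}; now {D}.
Read '0': D→{B}; now {B}.
Read '1': B→{D}; now {D}.
That set has 1 state.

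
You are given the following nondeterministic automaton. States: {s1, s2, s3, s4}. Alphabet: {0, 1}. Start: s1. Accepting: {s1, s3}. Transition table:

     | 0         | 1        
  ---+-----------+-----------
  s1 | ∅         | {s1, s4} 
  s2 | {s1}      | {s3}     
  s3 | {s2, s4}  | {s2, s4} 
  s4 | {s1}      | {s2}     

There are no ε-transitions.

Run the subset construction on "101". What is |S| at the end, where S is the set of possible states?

2

Start in {s1}.
Read '1': s1→{s1, s4}; now {s1, s4}.
Read '0': s1→∅, s4→{s1}; now {s1}.
Read '1': s1→{s1, s4}; now {s1, s4}.
That set has 2 states.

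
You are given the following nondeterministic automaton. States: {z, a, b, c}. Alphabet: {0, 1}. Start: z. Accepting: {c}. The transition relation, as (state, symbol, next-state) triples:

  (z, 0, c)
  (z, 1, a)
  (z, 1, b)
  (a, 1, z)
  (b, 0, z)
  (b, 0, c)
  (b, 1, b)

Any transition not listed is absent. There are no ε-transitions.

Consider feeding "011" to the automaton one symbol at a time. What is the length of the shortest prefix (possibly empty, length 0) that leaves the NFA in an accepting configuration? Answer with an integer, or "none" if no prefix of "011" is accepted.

1

Start in {z}.
Read '0': z→{c}; now {c}.
None of the earlier sets intersect F, but {c} does.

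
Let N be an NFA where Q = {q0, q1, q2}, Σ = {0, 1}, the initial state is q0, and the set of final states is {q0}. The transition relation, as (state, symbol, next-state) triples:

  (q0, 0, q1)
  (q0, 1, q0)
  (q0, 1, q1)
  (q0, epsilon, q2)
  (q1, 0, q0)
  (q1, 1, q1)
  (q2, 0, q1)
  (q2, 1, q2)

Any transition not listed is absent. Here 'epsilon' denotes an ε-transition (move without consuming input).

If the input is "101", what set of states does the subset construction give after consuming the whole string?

Start: ε-closure({q0}) = {q0, q2}.
Read '1': {q0, q2} → {q0, q1, q2}.
Read '0': {q0, q1, q2} → {q0, q1, q2}.
Read '1': {q0, q1, q2} → {q0, q1, q2}.

{q0, q1, q2}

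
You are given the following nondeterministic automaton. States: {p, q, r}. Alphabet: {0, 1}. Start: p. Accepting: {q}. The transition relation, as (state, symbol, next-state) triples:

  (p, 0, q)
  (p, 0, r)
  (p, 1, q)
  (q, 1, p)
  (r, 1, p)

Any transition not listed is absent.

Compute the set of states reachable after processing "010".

Start in {p}.
Read '0': {p} → {q, r}.
Read '1': {q, r} → {p}.
Read '0': {p} → {q, r}.

{q, r}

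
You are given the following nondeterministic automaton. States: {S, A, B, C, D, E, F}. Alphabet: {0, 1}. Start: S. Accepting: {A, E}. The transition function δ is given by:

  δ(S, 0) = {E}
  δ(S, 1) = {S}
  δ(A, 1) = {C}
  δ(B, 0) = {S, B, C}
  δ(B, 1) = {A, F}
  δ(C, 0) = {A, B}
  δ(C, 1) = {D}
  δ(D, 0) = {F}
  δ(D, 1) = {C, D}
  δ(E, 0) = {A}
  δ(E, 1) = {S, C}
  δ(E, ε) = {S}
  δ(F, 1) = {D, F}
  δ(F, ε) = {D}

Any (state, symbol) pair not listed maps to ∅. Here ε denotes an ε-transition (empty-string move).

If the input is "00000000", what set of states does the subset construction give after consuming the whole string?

{S, A, E}

Start in {S}.
Read '0': {S} → {S, E}.
Read '0': {S, E} → {S, A, E}.
Read '0': {S, A, E} → {S, A, E}.
Read '0': {S, A, E} → {S, A, E}.
Read '0': {S, A, E} → {S, A, E}.
Read '0': {S, A, E} → {S, A, E}.
Read '0': {S, A, E} → {S, A, E}.
Read '0': {S, A, E} → {S, A, E}.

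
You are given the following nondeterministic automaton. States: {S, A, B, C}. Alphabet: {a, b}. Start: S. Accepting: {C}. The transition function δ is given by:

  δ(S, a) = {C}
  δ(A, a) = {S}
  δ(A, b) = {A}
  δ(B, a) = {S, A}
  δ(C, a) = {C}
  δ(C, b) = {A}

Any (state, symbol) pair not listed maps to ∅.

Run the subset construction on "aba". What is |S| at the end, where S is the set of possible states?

1

Start in {S}.
Read 'a': S→{C}; now {C}.
Read 'b': C→{A}; now {A}.
Read 'a': A→{S}; now {S}.
That set has 1 state.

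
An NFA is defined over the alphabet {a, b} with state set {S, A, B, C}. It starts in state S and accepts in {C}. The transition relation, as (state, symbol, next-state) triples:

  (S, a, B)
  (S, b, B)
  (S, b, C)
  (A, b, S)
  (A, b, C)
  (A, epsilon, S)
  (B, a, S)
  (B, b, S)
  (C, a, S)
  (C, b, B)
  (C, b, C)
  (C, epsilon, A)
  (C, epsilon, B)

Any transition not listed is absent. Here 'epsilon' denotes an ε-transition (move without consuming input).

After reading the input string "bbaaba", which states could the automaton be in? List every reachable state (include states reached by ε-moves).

{S, B}

Start in {S}.
Read 'b': {S} → {S, A, B, C}.
Read 'b': {S, A, B, C} → {S, A, B, C}.
Read 'a': {S, A, B, C} → {S, B}.
Read 'a': {S, B} → {S, B}.
Read 'b': {S, B} → {S, A, B, C}.
Read 'a': {S, A, B, C} → {S, B}.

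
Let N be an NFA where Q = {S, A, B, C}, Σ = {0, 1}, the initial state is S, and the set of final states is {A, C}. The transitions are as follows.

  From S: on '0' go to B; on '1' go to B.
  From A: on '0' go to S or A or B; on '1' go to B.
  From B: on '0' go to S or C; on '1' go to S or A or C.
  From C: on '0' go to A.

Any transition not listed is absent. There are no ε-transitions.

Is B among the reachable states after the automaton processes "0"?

Start in {S}.
Read '0': S→{B}; now {B}.
State B is in {B}.

Yes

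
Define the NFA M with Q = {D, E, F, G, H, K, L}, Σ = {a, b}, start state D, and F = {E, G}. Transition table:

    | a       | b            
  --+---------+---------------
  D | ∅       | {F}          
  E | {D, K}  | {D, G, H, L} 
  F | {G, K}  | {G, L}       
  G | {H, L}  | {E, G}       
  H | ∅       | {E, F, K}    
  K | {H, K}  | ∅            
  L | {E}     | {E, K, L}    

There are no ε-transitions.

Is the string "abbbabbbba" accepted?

No

Start in {D}.
Read 'a': D→∅; now ∅.
The set is empty and remains empty for the remaining 9 symbols.
The final set ∅ contains no accepting state.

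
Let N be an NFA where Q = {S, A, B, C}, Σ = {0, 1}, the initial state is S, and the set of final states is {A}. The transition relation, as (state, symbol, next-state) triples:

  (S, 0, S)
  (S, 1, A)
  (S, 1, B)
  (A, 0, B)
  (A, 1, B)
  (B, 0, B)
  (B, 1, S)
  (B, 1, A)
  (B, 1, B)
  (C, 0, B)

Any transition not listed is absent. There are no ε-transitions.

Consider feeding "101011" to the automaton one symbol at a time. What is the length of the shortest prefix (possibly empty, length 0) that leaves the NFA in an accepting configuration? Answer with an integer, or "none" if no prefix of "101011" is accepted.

1

Start in {S}.
Read '1': {S} → {A, B}.
None of the earlier sets intersect F, but {A, B} does.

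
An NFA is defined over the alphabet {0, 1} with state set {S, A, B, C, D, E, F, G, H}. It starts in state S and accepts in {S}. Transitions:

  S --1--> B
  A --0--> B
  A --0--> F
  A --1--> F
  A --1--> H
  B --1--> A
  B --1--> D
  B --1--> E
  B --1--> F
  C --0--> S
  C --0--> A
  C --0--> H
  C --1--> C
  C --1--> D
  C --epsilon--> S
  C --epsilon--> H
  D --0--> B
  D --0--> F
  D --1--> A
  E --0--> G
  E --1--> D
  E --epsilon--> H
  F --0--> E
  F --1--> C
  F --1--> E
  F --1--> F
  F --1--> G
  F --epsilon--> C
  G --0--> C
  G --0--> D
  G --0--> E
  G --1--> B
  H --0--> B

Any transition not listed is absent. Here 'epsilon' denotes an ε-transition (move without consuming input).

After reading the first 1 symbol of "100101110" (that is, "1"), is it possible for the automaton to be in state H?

Start in {S}.
Read '1': S→{B}; now {B}.
State H is not in {B}.

No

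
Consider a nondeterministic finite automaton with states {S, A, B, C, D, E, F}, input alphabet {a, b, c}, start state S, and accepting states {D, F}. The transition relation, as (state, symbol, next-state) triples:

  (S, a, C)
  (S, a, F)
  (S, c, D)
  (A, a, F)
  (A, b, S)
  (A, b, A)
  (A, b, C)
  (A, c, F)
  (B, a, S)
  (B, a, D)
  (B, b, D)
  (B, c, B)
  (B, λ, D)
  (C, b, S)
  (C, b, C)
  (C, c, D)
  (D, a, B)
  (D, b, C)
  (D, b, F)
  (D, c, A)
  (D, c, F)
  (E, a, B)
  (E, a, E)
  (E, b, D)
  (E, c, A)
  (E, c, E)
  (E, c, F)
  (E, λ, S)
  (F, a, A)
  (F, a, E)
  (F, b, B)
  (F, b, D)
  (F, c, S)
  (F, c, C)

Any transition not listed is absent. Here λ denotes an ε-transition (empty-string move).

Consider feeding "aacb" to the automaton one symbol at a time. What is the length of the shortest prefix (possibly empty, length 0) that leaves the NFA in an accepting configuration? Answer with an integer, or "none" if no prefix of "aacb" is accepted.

Start in {S}.
Read 'a': S→{C, F}; now {C, F}.
None of the earlier sets intersect F, but {C, F} does.

1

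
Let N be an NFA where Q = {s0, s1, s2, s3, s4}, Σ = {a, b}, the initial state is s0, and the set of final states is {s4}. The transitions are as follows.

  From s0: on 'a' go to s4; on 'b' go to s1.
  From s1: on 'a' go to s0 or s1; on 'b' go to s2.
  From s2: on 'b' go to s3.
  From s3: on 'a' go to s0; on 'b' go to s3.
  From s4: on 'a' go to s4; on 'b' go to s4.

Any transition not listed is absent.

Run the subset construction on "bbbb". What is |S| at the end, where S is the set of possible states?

1

Start in {s0}.
Read 'b': {s0} → {s1}.
Read 'b': {s1} → {s2}.
Read 'b': {s2} → {s3}.
Read 'b': {s3} → {s3}.
That set has 1 state.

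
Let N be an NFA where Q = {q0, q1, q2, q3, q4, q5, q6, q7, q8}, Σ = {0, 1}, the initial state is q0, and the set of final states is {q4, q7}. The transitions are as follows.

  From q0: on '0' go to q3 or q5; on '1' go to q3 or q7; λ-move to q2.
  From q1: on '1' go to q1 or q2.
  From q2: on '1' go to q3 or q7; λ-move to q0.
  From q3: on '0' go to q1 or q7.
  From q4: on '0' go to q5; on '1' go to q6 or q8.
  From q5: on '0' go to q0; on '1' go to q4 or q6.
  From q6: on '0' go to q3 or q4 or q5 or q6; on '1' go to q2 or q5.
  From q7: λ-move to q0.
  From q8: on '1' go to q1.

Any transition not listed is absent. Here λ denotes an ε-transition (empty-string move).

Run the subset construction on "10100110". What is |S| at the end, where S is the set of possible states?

8

Start: ε-closure({q0}) = {q0, q2}.
Read '1': {q0, q2} → {q0, q2, q3, q7}.
Read '0': {q0, q2, q3, q7} → {q0, q1, q2, q3, q5, q7}.
Read '1': {q0, q1, q2, q3, q5, q7} → {q0, q1, q2, q3, q4, q6, q7}.
Read '0': {q0, q1, q2, q3, q4, q6, q7} → {q0, q1, q2, q3, q4, q5, q6, q7}.
Read '0': {q0, q1, q2, q3, q4, q5, q6, q7} → {q0, q1, q2, q3, q4, q5, q6, q7}.
Read '1': {q0, q1, q2, q3, q4, q5, q6, q7} → {q0, q1, q2, q3, q4, q5, q6, q7, q8}.
Read '1': {q0, q1, q2, q3, q4, q5, q6, q7, q8} → {q0, q1, q2, q3, q4, q5, q6, q7, q8}.
Read '0': {q0, q1, q2, q3, q4, q5, q6, q7, q8} → {q0, q1, q2, q3, q4, q5, q6, q7}.
That set has 8 states.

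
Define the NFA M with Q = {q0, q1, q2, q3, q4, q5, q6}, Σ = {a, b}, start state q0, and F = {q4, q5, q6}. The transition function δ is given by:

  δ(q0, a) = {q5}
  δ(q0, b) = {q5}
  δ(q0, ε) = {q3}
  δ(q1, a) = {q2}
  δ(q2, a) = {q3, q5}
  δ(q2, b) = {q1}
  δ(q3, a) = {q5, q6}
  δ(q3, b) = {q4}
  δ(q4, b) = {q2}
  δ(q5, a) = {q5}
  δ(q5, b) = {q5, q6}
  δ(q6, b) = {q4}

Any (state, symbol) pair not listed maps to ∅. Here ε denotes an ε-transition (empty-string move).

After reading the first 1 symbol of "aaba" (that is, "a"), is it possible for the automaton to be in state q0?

Start: ε-closure({q0}) = {q0, q3}.
Read 'a': {q0, q3} → {q5, q6}.
State q0 is not in {q5, q6}.

No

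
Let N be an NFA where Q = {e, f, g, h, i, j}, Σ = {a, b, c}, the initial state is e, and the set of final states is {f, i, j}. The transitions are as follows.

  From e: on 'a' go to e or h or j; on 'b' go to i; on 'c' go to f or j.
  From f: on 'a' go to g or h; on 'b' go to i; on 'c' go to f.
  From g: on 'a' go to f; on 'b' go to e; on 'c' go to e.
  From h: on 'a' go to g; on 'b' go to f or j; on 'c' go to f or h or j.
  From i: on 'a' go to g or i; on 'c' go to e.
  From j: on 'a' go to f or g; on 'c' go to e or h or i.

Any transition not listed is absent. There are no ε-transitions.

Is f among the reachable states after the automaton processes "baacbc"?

Start in {e}.
Read 'b': e→{i}; now {i}.
Read 'a': i→{g, i}; now {g, i}.
Read 'a': g→{f}, i→{g, i}; now {f, g, i}.
Read 'c': f→{f}, g→{e}, i→{e}; now {e, f}.
Read 'b': e→{i}, f→{i}; now {i}.
Read 'c': i→{e}; now {e}.
State f is not in {e}.

No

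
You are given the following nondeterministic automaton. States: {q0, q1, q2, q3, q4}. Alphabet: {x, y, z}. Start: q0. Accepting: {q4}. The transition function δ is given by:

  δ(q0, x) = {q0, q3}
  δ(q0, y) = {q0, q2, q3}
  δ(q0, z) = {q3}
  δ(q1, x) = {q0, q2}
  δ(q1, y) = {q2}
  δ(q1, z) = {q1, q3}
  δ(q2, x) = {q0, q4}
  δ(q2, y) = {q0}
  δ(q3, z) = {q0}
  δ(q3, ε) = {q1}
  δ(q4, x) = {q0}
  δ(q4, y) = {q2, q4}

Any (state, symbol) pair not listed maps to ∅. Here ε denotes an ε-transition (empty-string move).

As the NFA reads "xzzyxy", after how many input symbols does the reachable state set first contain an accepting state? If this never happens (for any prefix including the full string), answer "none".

5

Start in {q0}.
Read 'x': {q0} → {q0, q1, q3}.
Read 'z': {q0, q1, q3} → {q0, q1, q3}.
Read 'z': {q0, q1, q3} → {q0, q1, q3}.
Read 'y': {q0, q1, q3} → {q0, q1, q2, q3}.
Read 'x': {q0, q1, q2, q3} → {q0, q1, q2, q3, q4}.
None of the earlier sets intersect F, but {q0, q1, q2, q3, q4} does.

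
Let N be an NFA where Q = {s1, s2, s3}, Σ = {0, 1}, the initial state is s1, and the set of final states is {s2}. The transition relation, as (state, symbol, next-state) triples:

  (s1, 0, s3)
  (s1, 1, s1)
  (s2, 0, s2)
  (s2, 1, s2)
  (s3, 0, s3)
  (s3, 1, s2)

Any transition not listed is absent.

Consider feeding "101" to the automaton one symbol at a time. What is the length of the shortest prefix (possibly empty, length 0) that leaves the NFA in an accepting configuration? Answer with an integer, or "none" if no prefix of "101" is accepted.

Start in {s1}.
Read '1': s1→{s1}; now {s1}.
Read '0': s1→{s3}; now {s3}.
Read '1': s3→{s2}; now {s2}.
None of the earlier sets intersect F, but {s2} does.

3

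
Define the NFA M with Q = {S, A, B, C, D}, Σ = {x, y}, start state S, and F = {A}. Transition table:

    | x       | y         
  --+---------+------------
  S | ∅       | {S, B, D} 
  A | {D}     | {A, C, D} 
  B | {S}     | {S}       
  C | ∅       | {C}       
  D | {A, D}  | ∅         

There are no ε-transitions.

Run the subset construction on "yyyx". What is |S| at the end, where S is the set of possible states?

3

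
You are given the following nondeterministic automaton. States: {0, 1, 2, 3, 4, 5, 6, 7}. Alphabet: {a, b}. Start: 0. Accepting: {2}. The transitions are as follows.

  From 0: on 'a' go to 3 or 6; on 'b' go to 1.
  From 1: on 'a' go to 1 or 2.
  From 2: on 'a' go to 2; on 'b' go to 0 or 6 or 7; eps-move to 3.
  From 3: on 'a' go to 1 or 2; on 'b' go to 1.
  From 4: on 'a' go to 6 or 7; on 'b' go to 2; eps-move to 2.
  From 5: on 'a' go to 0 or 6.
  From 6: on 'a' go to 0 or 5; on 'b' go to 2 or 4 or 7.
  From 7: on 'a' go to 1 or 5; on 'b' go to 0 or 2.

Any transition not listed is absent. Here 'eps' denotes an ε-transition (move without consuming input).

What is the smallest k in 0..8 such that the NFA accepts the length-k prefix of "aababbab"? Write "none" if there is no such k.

2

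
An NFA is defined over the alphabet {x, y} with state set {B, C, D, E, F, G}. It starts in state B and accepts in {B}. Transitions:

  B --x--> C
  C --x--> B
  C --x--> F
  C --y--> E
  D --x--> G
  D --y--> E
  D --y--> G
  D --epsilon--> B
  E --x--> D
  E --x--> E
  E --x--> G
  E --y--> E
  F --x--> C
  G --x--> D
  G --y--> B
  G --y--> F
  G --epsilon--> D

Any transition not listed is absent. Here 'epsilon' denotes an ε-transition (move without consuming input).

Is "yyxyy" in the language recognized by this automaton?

No

Start in {B}.
Read 'y': B→∅; now ∅.
The set is empty and remains empty for the remaining 4 symbols.
The final set ∅ contains no accepting state.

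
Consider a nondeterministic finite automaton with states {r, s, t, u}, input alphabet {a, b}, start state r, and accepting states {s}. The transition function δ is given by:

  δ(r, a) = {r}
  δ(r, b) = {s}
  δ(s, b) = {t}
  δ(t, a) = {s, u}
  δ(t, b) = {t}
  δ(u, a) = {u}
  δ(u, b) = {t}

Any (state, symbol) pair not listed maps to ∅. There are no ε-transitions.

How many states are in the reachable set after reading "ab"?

1

Start in {r}.
Read 'a': r→{r}; now {r}.
Read 'b': r→{s}; now {s}.
That set has 1 state.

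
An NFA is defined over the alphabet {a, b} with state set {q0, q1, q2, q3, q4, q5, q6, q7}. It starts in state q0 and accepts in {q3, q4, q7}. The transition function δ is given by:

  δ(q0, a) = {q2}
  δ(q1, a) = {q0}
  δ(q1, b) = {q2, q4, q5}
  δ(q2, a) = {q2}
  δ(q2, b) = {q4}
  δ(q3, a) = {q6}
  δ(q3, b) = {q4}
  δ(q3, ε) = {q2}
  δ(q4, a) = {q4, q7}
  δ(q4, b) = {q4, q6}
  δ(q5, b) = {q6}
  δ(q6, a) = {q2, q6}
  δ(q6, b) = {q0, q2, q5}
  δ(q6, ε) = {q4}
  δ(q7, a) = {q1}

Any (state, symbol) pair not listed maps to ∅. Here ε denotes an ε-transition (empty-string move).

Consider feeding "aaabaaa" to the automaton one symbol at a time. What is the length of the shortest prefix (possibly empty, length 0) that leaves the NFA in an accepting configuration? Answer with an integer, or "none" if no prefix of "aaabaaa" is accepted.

Start in {q0}.
Read 'a': {q0} → {q2}.
Read 'a': {q2} → {q2}.
Read 'a': {q2} → {q2}.
Read 'b': {q2} → {q4}.
None of the earlier sets intersect F, but {q4} does.

4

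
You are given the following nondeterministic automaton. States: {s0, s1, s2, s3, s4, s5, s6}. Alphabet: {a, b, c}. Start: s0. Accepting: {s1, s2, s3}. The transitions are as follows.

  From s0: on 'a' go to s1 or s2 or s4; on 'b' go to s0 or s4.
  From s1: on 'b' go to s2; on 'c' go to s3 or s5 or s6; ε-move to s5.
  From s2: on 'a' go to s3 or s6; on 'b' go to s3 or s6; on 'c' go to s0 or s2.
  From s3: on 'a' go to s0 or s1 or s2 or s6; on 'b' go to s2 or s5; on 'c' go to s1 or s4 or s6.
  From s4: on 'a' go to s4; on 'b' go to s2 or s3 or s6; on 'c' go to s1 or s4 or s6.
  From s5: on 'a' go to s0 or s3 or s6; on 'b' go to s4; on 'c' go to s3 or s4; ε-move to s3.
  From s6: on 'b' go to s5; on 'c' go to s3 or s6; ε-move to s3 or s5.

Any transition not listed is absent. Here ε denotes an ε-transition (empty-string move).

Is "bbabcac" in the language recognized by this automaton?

Start in {s0}.
Read 'b': s0→{s0, s4}; now {s0, s4}.
Read 'b': s0→{s0, s4}, s4→{s2, s3, s6}; union {s0, s2, s3, s4, s6}; ε-closure = {s0, s2, s3, s4, s5, s6}.
Read 'a': s0→{s1, s2, s4}, s2→{s3, s6}, s3→{s0, s1, s2, s6}, s4→{s4}, s5→{s0, s3, s6}, s6→∅; union {s0, s1, s2, s3, s4, s6}; ε-closure = {s0, s1, s2, s3, s4, s5, s6}.
Read 'b': s0→{s0, s4}, s1→{s2}, s2→{s3, s6}, s3→{s2, s5}, s4→{s2, s3, s6}, s5→{s4}, s6→{s5}; now {s0, s2, s3, s4, s5, s6}.
Read 'c': s0→∅, s2→{s0, s2}, s3→{s1, s4, s6}, s4→{s1, s4, s6}, s5→{s3, s4}, s6→{s3, s6}; union {s0, s1, s2, s3, s4, s6}; ε-closure = {s0, s1, s2, s3, s4, s5, s6}.
Read 'a': s0→{s1, s2, s4}, s1→∅, s2→{s3, s6}, s3→{s0, s1, s2, s6}, s4→{s4}, s5→{s0, s3, s6}, s6→∅; union {s0, s1, s2, s3, s4, s6}; ε-closure = {s0, s1, s2, s3, s4, s5, s6}.
Read 'c': s0→∅, s1→{s3, s5, s6}, s2→{s0, s2}, s3→{s1, s4, s6}, s4→{s1, s4, s6}, s5→{s3, s4}, s6→{s3, s6}; now {s0, s1, s2, s3, s4, s5, s6}.
The final set {s0, s1, s2, s3, s4, s5, s6} contains the accepting states s1, s2, s3.

Yes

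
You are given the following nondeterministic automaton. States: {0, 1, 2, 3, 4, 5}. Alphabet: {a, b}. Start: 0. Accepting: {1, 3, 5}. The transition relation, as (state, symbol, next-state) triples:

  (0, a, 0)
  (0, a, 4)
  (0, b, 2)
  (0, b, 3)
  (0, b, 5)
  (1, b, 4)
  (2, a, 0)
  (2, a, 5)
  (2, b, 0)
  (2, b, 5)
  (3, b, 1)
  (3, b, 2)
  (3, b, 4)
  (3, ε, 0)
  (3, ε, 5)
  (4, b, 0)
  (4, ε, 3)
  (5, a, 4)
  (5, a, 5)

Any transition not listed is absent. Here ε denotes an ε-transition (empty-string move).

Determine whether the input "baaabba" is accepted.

Yes

Start in {0}.
Read 'b': 0→{2, 3, 5}; union {2, 3, 5}; ε-closure = {0, 2, 3, 5}.
Read 'a': 0→{0, 4}, 2→{0, 5}, 3→∅, 5→{4, 5}; union {0, 4, 5}; ε-closure = {0, 3, 4, 5}.
Read 'a': 0→{0, 4}, 3→∅, 4→∅, 5→{4, 5}; union {0, 4, 5}; ε-closure = {0, 3, 4, 5}.
Read 'a': 0→{0, 4}, 3→∅, 4→∅, 5→{4, 5}; union {0, 4, 5}; ε-closure = {0, 3, 4, 5}.
Read 'b': 0→{2, 3, 5}, 3→{1, 2, 4}, 4→{0}, 5→∅; now {0, 1, 2, 3, 4, 5}.
Read 'b': 0→{2, 3, 5}, 1→{4}, 2→{0, 5}, 3→{1, 2, 4}, 4→{0}, 5→∅; now {0, 1, 2, 3, 4, 5}.
Read 'a': 0→{0, 4}, 1→∅, 2→{0, 5}, 3→∅, 4→∅, 5→{4, 5}; union {0, 4, 5}; ε-closure = {0, 3, 4, 5}.
The final set {0, 3, 4, 5} contains the accepting states 3, 5.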